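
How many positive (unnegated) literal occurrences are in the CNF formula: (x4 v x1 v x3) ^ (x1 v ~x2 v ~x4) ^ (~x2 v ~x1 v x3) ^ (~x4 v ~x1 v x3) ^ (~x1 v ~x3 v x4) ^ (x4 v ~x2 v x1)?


Scan each clause for unnegated literals.
Clause 1: 3 positive; Clause 2: 1 positive; Clause 3: 1 positive; Clause 4: 1 positive; Clause 5: 1 positive; Clause 6: 2 positive.
Total positive literal occurrences = 9.

9


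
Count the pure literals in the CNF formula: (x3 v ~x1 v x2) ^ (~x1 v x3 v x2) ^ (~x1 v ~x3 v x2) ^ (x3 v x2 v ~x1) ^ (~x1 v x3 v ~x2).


A pure literal appears in only one polarity across all clauses.
Pure literals: x1 (negative only).
Count = 1.

1


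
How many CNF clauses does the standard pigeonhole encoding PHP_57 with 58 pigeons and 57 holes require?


The PHP encoding has two parts:
1) At-least-one-hole clauses: 58 (one per pigeon, each with 57 literals).
2) At-most-one-pigeon-per-hole clauses: 57 holes * C(58,2) = 57 * 1653 = 94221.
Total clauses = 58 + 94221 = 94279.

94279


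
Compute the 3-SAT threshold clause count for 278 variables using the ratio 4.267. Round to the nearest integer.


The 3-SAT phase transition occurs at approximately 4.267 clauses per variable.
m = 4.267 * 278 = 1186.226.
Rounded to nearest integer: 1186.

1186


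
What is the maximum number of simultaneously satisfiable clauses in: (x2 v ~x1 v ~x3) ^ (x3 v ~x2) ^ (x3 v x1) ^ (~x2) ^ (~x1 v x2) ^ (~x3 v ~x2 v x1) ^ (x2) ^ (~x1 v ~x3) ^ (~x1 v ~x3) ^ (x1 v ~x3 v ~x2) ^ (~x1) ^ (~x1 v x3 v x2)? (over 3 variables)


Enumerate all 8 truth assignments.
For each, count how many of the 12 clauses are satisfied.
The formula is not fully satisfiable, so the maximum is below 12.
Maximum simultaneously satisfiable clauses = 11.

11


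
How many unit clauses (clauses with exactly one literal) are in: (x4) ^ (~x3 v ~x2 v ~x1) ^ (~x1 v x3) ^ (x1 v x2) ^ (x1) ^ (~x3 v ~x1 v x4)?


A unit clause contains exactly one literal.
Unit clauses found: (x4), (x1).
Count = 2.

2


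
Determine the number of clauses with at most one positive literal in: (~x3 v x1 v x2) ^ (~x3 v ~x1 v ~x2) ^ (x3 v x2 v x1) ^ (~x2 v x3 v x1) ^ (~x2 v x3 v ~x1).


A Horn clause has at most one positive literal.
Clause 1: 2 positive lit(s) -> not Horn
Clause 2: 0 positive lit(s) -> Horn
Clause 3: 3 positive lit(s) -> not Horn
Clause 4: 2 positive lit(s) -> not Horn
Clause 5: 1 positive lit(s) -> Horn
Total Horn clauses = 2.

2


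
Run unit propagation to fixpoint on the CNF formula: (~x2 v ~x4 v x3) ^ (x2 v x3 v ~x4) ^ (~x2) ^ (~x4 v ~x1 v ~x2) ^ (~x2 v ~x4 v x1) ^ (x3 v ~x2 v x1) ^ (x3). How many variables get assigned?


Unit propagation repeatedly assigns the literal in any unit clause, then simplifies.
Assignments in order: x2 = F, x3 = T.
No further unit clauses remain.
Total variables assigned = 2.

2


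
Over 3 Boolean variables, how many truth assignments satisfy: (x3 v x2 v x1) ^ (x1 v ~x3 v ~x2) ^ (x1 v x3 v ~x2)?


Enumerate all 8 truth assignments over 3 variables.
Test each against every clause.
Satisfying assignments found: 5.

5


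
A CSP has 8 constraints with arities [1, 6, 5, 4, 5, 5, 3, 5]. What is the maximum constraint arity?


The arities are: 1, 6, 5, 4, 5, 5, 3, 5.
Scan for the maximum value.
Maximum arity = 6.

6


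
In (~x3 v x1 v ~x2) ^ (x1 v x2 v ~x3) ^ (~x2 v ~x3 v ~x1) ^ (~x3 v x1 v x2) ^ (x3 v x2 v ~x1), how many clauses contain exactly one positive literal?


A definite clause has exactly one positive literal.
Clause 1: 1 positive -> definite
Clause 2: 2 positive -> not definite
Clause 3: 0 positive -> not definite
Clause 4: 2 positive -> not definite
Clause 5: 2 positive -> not definite
Definite clause count = 1.

1


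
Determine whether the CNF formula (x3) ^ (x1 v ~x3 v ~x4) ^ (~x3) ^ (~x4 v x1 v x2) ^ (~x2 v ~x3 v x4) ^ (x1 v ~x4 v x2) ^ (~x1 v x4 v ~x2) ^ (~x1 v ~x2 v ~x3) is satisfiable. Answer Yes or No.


Check all 16 possible truth assignments.
Number of satisfying assignments found: 0.
The formula is unsatisfiable.

No


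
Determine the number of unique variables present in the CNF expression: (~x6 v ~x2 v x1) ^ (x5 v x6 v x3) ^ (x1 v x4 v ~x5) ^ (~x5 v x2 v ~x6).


Identify each distinct variable in the formula.
Variables found: x1, x2, x3, x4, x5, x6.
Total distinct variables = 6.

6


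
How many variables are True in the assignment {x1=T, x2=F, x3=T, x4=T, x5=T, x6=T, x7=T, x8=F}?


The weight is the number of variables assigned True.
True variables: x1, x3, x4, x5, x6, x7.
Weight = 6.

6


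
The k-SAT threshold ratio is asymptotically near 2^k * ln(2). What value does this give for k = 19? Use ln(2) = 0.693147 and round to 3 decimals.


Using the asymptotic formula: threshold ~ 2^k * ln(2).
2^19 = 524288.
524288 * 0.693147 = 363408.654.

363408.654


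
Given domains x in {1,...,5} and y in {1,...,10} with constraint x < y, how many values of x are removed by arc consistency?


For the constraint x < y, x needs a supporting value in y's domain.
x can be at most 9 (one less than y's maximum).
Valid x values from domain: 5 out of 5.
Pruned = 5 - 5 = 0.

0


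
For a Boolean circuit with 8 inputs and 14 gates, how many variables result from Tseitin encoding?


The Tseitin transformation introduces one auxiliary variable per gate.
Total variables = inputs + gates = 8 + 14 = 22.

22


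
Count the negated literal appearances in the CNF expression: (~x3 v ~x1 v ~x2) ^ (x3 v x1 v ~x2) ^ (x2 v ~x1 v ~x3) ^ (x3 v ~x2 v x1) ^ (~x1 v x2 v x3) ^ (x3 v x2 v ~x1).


Scan each clause for negated literals.
Clause 1: 3 negative; Clause 2: 1 negative; Clause 3: 2 negative; Clause 4: 1 negative; Clause 5: 1 negative; Clause 6: 1 negative.
Total negative literal occurrences = 9.

9


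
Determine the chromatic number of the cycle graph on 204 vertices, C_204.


A cycle on an even number of vertices is bipartite: alternate two colors around the cycle.
Since 204 is even, two colors suffice, and at least two are needed because the graph has edges.
Chromatic number = 2.

2


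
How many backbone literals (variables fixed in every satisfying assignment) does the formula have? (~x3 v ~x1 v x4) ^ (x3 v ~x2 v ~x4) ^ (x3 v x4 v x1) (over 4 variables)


Find all satisfying assignments: 10 model(s).
Check which variables have the same value in every model.
No variable is fixed across all models.
Backbone size = 0.

0


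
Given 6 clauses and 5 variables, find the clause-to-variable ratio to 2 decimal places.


Clause-to-variable ratio = clauses / variables.
6 / 5 = 1.2.

1.2


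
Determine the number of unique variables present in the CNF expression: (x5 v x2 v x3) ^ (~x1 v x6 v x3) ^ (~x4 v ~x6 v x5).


Identify each distinct variable in the formula.
Variables found: x1, x2, x3, x4, x5, x6.
Total distinct variables = 6.

6


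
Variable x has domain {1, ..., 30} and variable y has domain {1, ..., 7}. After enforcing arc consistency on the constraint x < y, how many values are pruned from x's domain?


For the constraint x < y, x needs a supporting value in y's domain.
x can be at most 6 (one less than y's maximum).
Valid x values from domain: 6 out of 30.
Pruned = 30 - 6 = 24.

24


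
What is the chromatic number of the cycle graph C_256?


A cycle on an even number of vertices is bipartite: alternate two colors around the cycle.
Since 256 is even, two colors suffice, and at least two are needed because the graph has edges.
Chromatic number = 2.

2


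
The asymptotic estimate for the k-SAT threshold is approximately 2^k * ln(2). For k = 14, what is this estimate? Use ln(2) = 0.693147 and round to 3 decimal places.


Using the asymptotic formula: threshold ~ 2^k * ln(2).
2^14 = 16384.
16384 * 0.693147 = 11356.52.

11356.52


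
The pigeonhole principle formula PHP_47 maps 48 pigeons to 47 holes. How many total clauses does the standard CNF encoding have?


The PHP encoding has two parts:
1) At-least-one-hole clauses: 48 (one per pigeon, each with 47 literals).
2) At-most-one-pigeon-per-hole clauses: 47 holes * C(48,2) = 47 * 1128 = 53016.
Total clauses = 48 + 53016 = 53064.

53064


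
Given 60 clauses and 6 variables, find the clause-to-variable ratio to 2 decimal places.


Clause-to-variable ratio = clauses / variables.
60 / 6 = 10.0.

10.0


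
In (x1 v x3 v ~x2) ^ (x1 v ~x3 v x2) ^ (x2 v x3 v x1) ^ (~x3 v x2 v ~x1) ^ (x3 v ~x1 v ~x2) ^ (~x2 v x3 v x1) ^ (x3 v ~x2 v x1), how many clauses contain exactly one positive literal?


A definite clause has exactly one positive literal.
Clause 1: 2 positive -> not definite
Clause 2: 2 positive -> not definite
Clause 3: 3 positive -> not definite
Clause 4: 1 positive -> definite
Clause 5: 1 positive -> definite
Clause 6: 2 positive -> not definite
Clause 7: 2 positive -> not definite
Definite clause count = 2.

2


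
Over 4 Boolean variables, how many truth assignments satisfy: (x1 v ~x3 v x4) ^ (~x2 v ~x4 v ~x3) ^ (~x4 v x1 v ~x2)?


Enumerate all 16 truth assignments over 4 variables.
Test each against every clause.
Satisfying assignments found: 11.

11


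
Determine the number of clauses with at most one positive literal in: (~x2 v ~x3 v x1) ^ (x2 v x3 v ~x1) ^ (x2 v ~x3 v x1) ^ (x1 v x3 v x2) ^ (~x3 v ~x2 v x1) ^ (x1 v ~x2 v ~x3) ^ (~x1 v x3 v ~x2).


A Horn clause has at most one positive literal.
Clause 1: 1 positive lit(s) -> Horn
Clause 2: 2 positive lit(s) -> not Horn
Clause 3: 2 positive lit(s) -> not Horn
Clause 4: 3 positive lit(s) -> not Horn
Clause 5: 1 positive lit(s) -> Horn
Clause 6: 1 positive lit(s) -> Horn
Clause 7: 1 positive lit(s) -> Horn
Total Horn clauses = 4.

4


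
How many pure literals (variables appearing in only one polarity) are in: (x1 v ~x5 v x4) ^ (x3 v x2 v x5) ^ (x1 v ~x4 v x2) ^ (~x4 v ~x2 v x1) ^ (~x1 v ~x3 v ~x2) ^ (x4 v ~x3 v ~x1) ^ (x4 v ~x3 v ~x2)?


A pure literal appears in only one polarity across all clauses.
No pure literals found.
Count = 0.

0


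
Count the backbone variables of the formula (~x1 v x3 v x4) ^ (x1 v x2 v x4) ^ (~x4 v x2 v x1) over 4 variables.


Find all satisfying assignments: 10 model(s).
Check which variables have the same value in every model.
No variable is fixed across all models.
Backbone size = 0.

0


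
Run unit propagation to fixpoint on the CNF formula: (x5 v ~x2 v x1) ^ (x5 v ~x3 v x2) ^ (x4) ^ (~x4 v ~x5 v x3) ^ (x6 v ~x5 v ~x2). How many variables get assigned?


Unit propagation repeatedly assigns the literal in any unit clause, then simplifies.
Assignments in order: x4 = T.
No further unit clauses remain.
Total variables assigned = 1.

1


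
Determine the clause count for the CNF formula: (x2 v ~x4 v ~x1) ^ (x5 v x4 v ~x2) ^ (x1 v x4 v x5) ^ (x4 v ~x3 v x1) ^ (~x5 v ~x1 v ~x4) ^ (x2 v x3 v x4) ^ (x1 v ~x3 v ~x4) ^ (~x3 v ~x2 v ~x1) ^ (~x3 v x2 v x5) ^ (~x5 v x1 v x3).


Each group enclosed in parentheses joined by ^ is one clause.
Counting the conjuncts: 10 clauses.

10


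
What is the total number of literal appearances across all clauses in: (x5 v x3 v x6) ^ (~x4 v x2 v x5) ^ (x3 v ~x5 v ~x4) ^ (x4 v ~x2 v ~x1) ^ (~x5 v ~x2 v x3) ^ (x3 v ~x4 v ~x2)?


Clause lengths: 3, 3, 3, 3, 3, 3.
Sum = 3 + 3 + 3 + 3 + 3 + 3 = 18.

18


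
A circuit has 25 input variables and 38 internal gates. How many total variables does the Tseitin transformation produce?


The Tseitin transformation introduces one auxiliary variable per gate.
Total variables = inputs + gates = 25 + 38 = 63.

63


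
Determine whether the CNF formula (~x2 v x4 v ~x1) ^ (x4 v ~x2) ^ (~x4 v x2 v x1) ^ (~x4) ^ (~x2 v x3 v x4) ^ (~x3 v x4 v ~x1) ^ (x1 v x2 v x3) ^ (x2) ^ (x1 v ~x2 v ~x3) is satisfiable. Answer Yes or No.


Check all 16 possible truth assignments.
Number of satisfying assignments found: 0.
The formula is unsatisfiable.

No


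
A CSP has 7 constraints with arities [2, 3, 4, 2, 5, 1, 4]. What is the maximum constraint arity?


The arities are: 2, 3, 4, 2, 5, 1, 4.
Scan for the maximum value.
Maximum arity = 5.

5


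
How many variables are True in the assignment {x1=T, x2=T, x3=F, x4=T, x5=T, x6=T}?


The weight is the number of variables assigned True.
True variables: x1, x2, x4, x5, x6.
Weight = 5.

5


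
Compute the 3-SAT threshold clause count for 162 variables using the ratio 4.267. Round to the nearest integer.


The 3-SAT phase transition occurs at approximately 4.267 clauses per variable.
m = 4.267 * 162 = 691.254.
Rounded to nearest integer: 691.

691


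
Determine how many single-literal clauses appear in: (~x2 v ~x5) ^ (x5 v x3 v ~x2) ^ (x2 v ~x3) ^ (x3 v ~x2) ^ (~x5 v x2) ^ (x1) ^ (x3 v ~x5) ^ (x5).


A unit clause contains exactly one literal.
Unit clauses found: (x1), (x5).
Count = 2.

2


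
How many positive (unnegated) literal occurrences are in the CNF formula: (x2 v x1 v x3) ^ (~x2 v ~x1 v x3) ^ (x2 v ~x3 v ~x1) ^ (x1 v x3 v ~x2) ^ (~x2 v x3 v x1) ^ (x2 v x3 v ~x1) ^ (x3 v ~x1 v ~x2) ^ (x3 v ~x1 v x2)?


Scan each clause for unnegated literals.
Clause 1: 3 positive; Clause 2: 1 positive; Clause 3: 1 positive; Clause 4: 2 positive; Clause 5: 2 positive; Clause 6: 2 positive; Clause 7: 1 positive; Clause 8: 2 positive.
Total positive literal occurrences = 14.

14


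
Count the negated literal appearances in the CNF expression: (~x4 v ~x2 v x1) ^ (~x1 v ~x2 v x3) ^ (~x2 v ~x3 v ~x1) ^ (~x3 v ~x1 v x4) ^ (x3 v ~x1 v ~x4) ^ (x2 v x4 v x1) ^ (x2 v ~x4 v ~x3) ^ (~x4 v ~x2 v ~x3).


Scan each clause for negated literals.
Clause 1: 2 negative; Clause 2: 2 negative; Clause 3: 3 negative; Clause 4: 2 negative; Clause 5: 2 negative; Clause 6: 0 negative; Clause 7: 2 negative; Clause 8: 3 negative.
Total negative literal occurrences = 16.

16


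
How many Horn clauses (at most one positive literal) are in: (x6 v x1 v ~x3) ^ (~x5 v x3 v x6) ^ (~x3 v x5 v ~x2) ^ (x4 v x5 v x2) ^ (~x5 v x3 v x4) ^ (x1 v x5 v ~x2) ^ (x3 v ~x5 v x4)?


A Horn clause has at most one positive literal.
Clause 1: 2 positive lit(s) -> not Horn
Clause 2: 2 positive lit(s) -> not Horn
Clause 3: 1 positive lit(s) -> Horn
Clause 4: 3 positive lit(s) -> not Horn
Clause 5: 2 positive lit(s) -> not Horn
Clause 6: 2 positive lit(s) -> not Horn
Clause 7: 2 positive lit(s) -> not Horn
Total Horn clauses = 1.

1


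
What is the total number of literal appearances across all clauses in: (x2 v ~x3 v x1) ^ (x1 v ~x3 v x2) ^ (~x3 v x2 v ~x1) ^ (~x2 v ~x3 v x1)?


Clause lengths: 3, 3, 3, 3.
Sum = 3 + 3 + 3 + 3 = 12.

12


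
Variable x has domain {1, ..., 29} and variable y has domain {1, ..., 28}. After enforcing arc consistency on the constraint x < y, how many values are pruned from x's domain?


For the constraint x < y, x needs a supporting value in y's domain.
x can be at most 27 (one less than y's maximum).
Valid x values from domain: 27 out of 29.
Pruned = 29 - 27 = 2.

2


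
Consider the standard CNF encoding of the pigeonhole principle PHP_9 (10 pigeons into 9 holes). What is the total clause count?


The PHP encoding has two parts:
1) At-least-one-hole clauses: 10 (one per pigeon, each with 9 literals).
2) At-most-one-pigeon-per-hole clauses: 9 holes * C(10,2) = 9 * 45 = 405.
Total clauses = 10 + 405 = 415.

415


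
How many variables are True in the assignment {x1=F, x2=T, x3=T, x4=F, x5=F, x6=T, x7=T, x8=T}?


The weight is the number of variables assigned True.
True variables: x2, x3, x6, x7, x8.
Weight = 5.

5


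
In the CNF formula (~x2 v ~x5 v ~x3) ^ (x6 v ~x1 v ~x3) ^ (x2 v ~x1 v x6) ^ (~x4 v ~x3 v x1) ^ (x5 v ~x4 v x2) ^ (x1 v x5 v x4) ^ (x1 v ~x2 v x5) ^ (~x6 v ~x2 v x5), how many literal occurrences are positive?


Scan each clause for unnegated literals.
Clause 1: 0 positive; Clause 2: 1 positive; Clause 3: 2 positive; Clause 4: 1 positive; Clause 5: 2 positive; Clause 6: 3 positive; Clause 7: 2 positive; Clause 8: 1 positive.
Total positive literal occurrences = 12.

12


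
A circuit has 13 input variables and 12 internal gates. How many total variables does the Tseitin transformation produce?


The Tseitin transformation introduces one auxiliary variable per gate.
Total variables = inputs + gates = 13 + 12 = 25.

25


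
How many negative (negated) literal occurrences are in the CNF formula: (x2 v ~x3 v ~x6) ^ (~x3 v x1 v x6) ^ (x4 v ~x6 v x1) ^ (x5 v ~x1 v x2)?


Scan each clause for negated literals.
Clause 1: 2 negative; Clause 2: 1 negative; Clause 3: 1 negative; Clause 4: 1 negative.
Total negative literal occurrences = 5.

5


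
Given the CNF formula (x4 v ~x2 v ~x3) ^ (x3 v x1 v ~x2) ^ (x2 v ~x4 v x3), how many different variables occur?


Identify each distinct variable in the formula.
Variables found: x1, x2, x3, x4.
Total distinct variables = 4.

4


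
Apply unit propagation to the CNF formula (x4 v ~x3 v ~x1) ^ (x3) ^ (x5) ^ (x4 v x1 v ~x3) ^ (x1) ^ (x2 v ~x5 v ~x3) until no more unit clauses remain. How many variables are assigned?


Unit propagation repeatedly assigns the literal in any unit clause, then simplifies.
Assignments in order: x3 = T, x5 = T, x1 = T, x4 = T, x2 = T.
No further unit clauses remain.
Total variables assigned = 5.

5


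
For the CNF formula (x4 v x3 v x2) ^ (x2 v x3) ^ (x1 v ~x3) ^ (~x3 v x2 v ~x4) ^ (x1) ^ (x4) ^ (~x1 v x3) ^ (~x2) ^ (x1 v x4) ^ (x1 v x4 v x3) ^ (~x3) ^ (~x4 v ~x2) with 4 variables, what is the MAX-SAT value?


Enumerate all 16 truth assignments.
For each, count how many of the 12 clauses are satisfied.
The formula is not fully satisfiable, so the maximum is below 12.
Maximum simultaneously satisfiable clauses = 10.

10


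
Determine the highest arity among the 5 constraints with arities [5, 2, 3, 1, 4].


The arities are: 5, 2, 3, 1, 4.
Scan for the maximum value.
Maximum arity = 5.

5


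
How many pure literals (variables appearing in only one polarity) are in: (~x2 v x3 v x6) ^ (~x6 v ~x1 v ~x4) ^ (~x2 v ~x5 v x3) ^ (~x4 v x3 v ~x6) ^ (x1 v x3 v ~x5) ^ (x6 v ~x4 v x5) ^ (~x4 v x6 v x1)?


A pure literal appears in only one polarity across all clauses.
Pure literals: x2 (negative only), x3 (positive only), x4 (negative only).
Count = 3.

3


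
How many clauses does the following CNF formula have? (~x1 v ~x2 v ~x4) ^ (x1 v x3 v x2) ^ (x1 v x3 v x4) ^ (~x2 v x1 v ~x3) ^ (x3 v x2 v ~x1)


Each group enclosed in parentheses joined by ^ is one clause.
Counting the conjuncts: 5 clauses.

5


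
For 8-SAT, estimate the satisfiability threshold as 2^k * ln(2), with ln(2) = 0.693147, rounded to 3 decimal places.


Using the asymptotic formula: threshold ~ 2^k * ln(2).
2^8 = 256.
256 * 0.693147 = 177.446.

177.446


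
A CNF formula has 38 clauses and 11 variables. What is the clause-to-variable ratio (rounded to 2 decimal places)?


Clause-to-variable ratio = clauses / variables.
38 / 11 = 3.45.

3.45


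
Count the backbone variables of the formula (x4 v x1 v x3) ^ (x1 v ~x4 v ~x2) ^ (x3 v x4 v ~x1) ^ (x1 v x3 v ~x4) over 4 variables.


Find all satisfying assignments: 9 model(s).
Check which variables have the same value in every model.
No variable is fixed across all models.
Backbone size = 0.

0


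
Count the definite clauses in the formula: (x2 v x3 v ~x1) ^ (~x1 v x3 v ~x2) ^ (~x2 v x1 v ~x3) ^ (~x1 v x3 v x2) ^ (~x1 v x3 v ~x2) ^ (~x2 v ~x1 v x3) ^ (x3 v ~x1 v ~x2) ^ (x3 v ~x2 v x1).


A definite clause has exactly one positive literal.
Clause 1: 2 positive -> not definite
Clause 2: 1 positive -> definite
Clause 3: 1 positive -> definite
Clause 4: 2 positive -> not definite
Clause 5: 1 positive -> definite
Clause 6: 1 positive -> definite
Clause 7: 1 positive -> definite
Clause 8: 2 positive -> not definite
Definite clause count = 5.

5


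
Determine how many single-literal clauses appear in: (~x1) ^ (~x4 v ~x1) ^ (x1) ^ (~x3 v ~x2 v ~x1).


A unit clause contains exactly one literal.
Unit clauses found: (~x1), (x1).
Count = 2.

2


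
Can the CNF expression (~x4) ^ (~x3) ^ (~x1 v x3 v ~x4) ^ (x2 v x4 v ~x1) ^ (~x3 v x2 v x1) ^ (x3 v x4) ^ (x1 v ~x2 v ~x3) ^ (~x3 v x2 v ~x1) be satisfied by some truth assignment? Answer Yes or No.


Check all 16 possible truth assignments.
Number of satisfying assignments found: 0.
The formula is unsatisfiable.

No


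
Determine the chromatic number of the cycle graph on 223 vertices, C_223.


An odd cycle cannot be 2-colored: alternating two colors around the cycle returns to the start with a conflict.
Since 223 is odd, three colors are required (and three suffice).
Chromatic number = 3.

3


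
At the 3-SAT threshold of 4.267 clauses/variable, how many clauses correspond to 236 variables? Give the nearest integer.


The 3-SAT phase transition occurs at approximately 4.267 clauses per variable.
m = 4.267 * 236 = 1007.012.
Rounded to nearest integer: 1007.

1007


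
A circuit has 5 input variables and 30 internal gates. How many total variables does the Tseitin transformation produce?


The Tseitin transformation introduces one auxiliary variable per gate.
Total variables = inputs + gates = 5 + 30 = 35.

35


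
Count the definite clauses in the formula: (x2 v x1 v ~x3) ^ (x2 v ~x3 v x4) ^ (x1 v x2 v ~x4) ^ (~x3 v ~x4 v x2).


A definite clause has exactly one positive literal.
Clause 1: 2 positive -> not definite
Clause 2: 2 positive -> not definite
Clause 3: 2 positive -> not definite
Clause 4: 1 positive -> definite
Definite clause count = 1.

1


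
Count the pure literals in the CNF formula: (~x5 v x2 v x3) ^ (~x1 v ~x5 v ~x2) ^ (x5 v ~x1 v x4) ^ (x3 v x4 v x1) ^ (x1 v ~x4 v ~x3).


A pure literal appears in only one polarity across all clauses.
No pure literals found.
Count = 0.

0


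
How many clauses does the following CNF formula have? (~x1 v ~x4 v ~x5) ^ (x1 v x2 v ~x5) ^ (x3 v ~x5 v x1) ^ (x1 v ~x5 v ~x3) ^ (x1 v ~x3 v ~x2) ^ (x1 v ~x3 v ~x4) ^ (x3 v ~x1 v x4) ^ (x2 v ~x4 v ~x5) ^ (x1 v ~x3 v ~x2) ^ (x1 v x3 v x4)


Each group enclosed in parentheses joined by ^ is one clause.
Counting the conjuncts: 10 clauses.

10


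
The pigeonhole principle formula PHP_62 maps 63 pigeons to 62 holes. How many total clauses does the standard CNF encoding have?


The PHP encoding has two parts:
1) At-least-one-hole clauses: 63 (one per pigeon, each with 62 literals).
2) At-most-one-pigeon-per-hole clauses: 62 holes * C(63,2) = 62 * 1953 = 121086.
Total clauses = 63 + 121086 = 121149.

121149


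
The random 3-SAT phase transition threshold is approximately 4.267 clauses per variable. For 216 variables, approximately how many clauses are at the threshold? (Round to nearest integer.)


The 3-SAT phase transition occurs at approximately 4.267 clauses per variable.
m = 4.267 * 216 = 921.672.
Rounded to nearest integer: 922.

922


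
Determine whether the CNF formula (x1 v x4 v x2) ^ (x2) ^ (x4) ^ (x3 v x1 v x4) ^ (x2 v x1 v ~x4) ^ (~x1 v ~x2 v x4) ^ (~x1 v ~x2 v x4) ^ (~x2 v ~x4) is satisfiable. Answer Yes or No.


Check all 16 possible truth assignments.
Number of satisfying assignments found: 0.
The formula is unsatisfiable.

No


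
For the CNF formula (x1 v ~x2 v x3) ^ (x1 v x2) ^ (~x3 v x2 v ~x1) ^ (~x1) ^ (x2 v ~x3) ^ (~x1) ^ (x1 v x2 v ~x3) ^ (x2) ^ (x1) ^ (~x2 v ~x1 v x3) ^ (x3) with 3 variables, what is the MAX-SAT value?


Enumerate all 8 truth assignments.
For each, count how many of the 11 clauses are satisfied.
The formula is not fully satisfiable, so the maximum is below 11.
Maximum simultaneously satisfiable clauses = 10.

10


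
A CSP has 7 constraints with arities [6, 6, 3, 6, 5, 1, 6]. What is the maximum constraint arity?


The arities are: 6, 6, 3, 6, 5, 1, 6.
Scan for the maximum value.
Maximum arity = 6.

6


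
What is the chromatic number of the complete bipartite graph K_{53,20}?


K_{53,20} is bipartite by definition: the two parts are independent sets, with every edge crossing between them.
Color all vertices in one part with color 1 and all vertices in the other part with color 2.
Since the graph has at least one edge, one color does not suffice.
Chromatic number = 2.

2


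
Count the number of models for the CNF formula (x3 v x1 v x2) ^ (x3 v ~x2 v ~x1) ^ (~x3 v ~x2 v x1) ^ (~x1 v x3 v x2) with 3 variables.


Enumerate all 8 truth assignments over 3 variables.
Test each against every clause.
Satisfying assignments found: 4.

4


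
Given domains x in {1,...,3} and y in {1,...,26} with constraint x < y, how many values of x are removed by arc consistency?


For the constraint x < y, x needs a supporting value in y's domain.
x can be at most 25 (one less than y's maximum).
Valid x values from domain: 3 out of 3.
Pruned = 3 - 3 = 0.

0


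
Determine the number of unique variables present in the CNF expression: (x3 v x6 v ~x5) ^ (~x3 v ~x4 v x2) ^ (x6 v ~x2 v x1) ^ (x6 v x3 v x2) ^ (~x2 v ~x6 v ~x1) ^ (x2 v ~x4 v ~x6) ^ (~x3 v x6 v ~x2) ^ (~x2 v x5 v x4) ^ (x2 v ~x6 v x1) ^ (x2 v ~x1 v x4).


Identify each distinct variable in the formula.
Variables found: x1, x2, x3, x4, x5, x6.
Total distinct variables = 6.

6


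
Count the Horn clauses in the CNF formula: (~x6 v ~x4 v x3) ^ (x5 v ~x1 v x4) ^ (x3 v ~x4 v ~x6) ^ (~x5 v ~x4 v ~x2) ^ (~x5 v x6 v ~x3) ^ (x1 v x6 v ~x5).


A Horn clause has at most one positive literal.
Clause 1: 1 positive lit(s) -> Horn
Clause 2: 2 positive lit(s) -> not Horn
Clause 3: 1 positive lit(s) -> Horn
Clause 4: 0 positive lit(s) -> Horn
Clause 5: 1 positive lit(s) -> Horn
Clause 6: 2 positive lit(s) -> not Horn
Total Horn clauses = 4.

4


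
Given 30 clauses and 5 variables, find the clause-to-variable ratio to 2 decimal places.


Clause-to-variable ratio = clauses / variables.
30 / 5 = 6.0.

6.0


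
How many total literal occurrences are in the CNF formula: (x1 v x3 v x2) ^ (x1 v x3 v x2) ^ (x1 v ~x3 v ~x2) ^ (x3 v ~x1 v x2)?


Clause lengths: 3, 3, 3, 3.
Sum = 3 + 3 + 3 + 3 = 12.

12


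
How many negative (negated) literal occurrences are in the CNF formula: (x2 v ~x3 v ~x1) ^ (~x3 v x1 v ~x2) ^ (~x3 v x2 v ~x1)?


Scan each clause for negated literals.
Clause 1: 2 negative; Clause 2: 2 negative; Clause 3: 2 negative.
Total negative literal occurrences = 6.

6


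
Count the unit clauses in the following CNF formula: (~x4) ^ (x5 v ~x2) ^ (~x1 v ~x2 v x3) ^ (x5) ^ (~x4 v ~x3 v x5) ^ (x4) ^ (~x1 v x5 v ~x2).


A unit clause contains exactly one literal.
Unit clauses found: (~x4), (x5), (x4).
Count = 3.

3


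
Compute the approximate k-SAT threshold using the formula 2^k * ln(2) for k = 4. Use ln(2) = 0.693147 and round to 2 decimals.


Using the asymptotic formula: threshold ~ 2^k * ln(2).
2^4 = 16.
16 * 0.693147 = 11.09.

11.09


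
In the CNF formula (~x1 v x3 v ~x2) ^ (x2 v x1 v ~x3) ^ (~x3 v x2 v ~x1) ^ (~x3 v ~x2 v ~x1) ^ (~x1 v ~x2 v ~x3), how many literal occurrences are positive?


Scan each clause for unnegated literals.
Clause 1: 1 positive; Clause 2: 2 positive; Clause 3: 1 positive; Clause 4: 0 positive; Clause 5: 0 positive.
Total positive literal occurrences = 4.

4


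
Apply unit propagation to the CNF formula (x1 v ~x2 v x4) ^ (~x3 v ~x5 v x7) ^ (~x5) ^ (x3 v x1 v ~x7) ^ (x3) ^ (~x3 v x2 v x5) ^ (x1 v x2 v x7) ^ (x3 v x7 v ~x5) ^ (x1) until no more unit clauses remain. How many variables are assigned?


Unit propagation repeatedly assigns the literal in any unit clause, then simplifies.
Assignments in order: x5 = F, x3 = T, x2 = T, x1 = T.
No further unit clauses remain.
Total variables assigned = 4.

4


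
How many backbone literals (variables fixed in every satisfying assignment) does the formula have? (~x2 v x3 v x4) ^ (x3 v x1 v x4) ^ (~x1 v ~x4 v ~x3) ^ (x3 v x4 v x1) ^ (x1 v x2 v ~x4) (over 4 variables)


Find all satisfying assignments: 9 model(s).
Check which variables have the same value in every model.
No variable is fixed across all models.
Backbone size = 0.

0


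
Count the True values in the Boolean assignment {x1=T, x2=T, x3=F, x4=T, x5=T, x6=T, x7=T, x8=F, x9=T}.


The weight is the number of variables assigned True.
True variables: x1, x2, x4, x5, x6, x7, x9.
Weight = 7.

7


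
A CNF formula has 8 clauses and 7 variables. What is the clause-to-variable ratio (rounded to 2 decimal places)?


Clause-to-variable ratio = clauses / variables.
8 / 7 = 1.14.

1.14


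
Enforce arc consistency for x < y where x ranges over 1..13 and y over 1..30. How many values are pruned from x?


For the constraint x < y, x needs a supporting value in y's domain.
x can be at most 29 (one less than y's maximum).
Valid x values from domain: 13 out of 13.
Pruned = 13 - 13 = 0.

0


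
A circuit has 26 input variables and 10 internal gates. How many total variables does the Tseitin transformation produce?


The Tseitin transformation introduces one auxiliary variable per gate.
Total variables = inputs + gates = 26 + 10 = 36.

36


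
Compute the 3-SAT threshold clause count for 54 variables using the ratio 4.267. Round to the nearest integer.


The 3-SAT phase transition occurs at approximately 4.267 clauses per variable.
m = 4.267 * 54 = 230.418.
Rounded to nearest integer: 230.

230


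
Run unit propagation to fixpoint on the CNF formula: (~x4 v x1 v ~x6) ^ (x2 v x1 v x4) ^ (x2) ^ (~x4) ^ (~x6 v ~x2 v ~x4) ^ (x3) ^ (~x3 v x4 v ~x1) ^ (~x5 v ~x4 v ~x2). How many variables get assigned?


Unit propagation repeatedly assigns the literal in any unit clause, then simplifies.
Assignments in order: x2 = T, x4 = F, x3 = T, x1 = F.
No further unit clauses remain.
Total variables assigned = 4.

4


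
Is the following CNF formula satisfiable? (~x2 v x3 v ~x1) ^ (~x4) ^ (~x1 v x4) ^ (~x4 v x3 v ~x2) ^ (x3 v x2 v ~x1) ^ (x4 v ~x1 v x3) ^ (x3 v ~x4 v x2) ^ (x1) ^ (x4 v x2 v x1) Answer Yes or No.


Check all 16 possible truth assignments.
Number of satisfying assignments found: 0.
The formula is unsatisfiable.

No


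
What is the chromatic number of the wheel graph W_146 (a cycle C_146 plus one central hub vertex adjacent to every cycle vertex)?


W_146 consists of the cycle C_146 together with a hub vertex adjacent to every cycle vertex.
The cycle C_146 needs 2 colors (even cycle -> 2).
The hub is adjacent to every cycle vertex, so it must receive a new color distinct from all of them.
Chromatic number = 2 + 1 = 3.

3


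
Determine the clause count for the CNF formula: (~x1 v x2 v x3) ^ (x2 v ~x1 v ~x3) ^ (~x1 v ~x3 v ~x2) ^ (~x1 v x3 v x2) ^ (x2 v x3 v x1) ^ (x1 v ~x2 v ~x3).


Each group enclosed in parentheses joined by ^ is one clause.
Counting the conjuncts: 6 clauses.

6


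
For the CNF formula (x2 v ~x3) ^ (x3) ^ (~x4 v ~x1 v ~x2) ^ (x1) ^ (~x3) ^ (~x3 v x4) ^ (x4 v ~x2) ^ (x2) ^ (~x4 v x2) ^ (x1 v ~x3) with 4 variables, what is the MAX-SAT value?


Enumerate all 16 truth assignments.
For each, count how many of the 10 clauses are satisfied.
The formula is not fully satisfiable, so the maximum is below 10.
Maximum simultaneously satisfiable clauses = 8.

8


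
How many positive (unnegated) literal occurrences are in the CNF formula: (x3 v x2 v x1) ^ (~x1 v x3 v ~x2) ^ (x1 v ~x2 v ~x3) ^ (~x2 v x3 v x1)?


Scan each clause for unnegated literals.
Clause 1: 3 positive; Clause 2: 1 positive; Clause 3: 1 positive; Clause 4: 2 positive.
Total positive literal occurrences = 7.

7


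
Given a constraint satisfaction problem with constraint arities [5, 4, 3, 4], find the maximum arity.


The arities are: 5, 4, 3, 4.
Scan for the maximum value.
Maximum arity = 5.

5


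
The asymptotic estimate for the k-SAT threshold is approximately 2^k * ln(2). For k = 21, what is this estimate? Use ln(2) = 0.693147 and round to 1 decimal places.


Using the asymptotic formula: threshold ~ 2^k * ln(2).
2^21 = 2097152.
2097152 * 0.693147 = 1453634.6.

1453634.6


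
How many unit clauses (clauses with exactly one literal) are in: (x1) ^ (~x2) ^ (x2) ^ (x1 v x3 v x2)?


A unit clause contains exactly one literal.
Unit clauses found: (x1), (~x2), (x2).
Count = 3.

3


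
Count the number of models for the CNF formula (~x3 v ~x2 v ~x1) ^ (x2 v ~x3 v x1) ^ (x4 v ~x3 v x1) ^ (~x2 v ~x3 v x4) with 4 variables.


Enumerate all 16 truth assignments over 4 variables.
Test each against every clause.
Satisfying assignments found: 11.

11


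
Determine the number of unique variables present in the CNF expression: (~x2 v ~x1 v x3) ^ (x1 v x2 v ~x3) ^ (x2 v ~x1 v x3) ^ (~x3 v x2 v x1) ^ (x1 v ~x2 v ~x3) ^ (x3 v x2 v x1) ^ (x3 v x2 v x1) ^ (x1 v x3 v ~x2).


Identify each distinct variable in the formula.
Variables found: x1, x2, x3.
Total distinct variables = 3.

3


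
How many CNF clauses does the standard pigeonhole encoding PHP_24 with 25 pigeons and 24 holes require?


The PHP encoding has two parts:
1) At-least-one-hole clauses: 25 (one per pigeon, each with 24 literals).
2) At-most-one-pigeon-per-hole clauses: 24 holes * C(25,2) = 24 * 300 = 7200.
Total clauses = 25 + 7200 = 7225.

7225


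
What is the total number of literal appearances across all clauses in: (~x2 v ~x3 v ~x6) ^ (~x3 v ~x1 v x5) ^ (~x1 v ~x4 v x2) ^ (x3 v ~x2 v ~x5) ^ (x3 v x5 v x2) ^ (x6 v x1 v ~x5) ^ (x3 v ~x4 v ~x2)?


Clause lengths: 3, 3, 3, 3, 3, 3, 3.
Sum = 3 + 3 + 3 + 3 + 3 + 3 + 3 = 21.

21


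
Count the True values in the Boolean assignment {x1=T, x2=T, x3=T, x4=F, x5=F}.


The weight is the number of variables assigned True.
True variables: x1, x2, x3.
Weight = 3.

3


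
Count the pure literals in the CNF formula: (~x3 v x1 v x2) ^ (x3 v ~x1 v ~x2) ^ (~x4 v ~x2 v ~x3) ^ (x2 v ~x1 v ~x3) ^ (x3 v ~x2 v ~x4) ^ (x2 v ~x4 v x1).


A pure literal appears in only one polarity across all clauses.
Pure literals: x4 (negative only).
Count = 1.

1


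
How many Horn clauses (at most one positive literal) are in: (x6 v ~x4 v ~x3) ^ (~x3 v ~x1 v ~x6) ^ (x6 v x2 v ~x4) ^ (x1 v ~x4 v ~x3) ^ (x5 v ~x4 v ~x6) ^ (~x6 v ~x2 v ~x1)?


A Horn clause has at most one positive literal.
Clause 1: 1 positive lit(s) -> Horn
Clause 2: 0 positive lit(s) -> Horn
Clause 3: 2 positive lit(s) -> not Horn
Clause 4: 1 positive lit(s) -> Horn
Clause 5: 1 positive lit(s) -> Horn
Clause 6: 0 positive lit(s) -> Horn
Total Horn clauses = 5.

5


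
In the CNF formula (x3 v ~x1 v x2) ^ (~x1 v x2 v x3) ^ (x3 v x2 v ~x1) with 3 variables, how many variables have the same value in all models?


Find all satisfying assignments: 7 model(s).
Check which variables have the same value in every model.
No variable is fixed across all models.
Backbone size = 0.

0


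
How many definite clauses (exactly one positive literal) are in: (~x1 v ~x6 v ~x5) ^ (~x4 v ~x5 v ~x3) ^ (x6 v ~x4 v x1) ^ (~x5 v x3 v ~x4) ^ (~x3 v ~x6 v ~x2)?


A definite clause has exactly one positive literal.
Clause 1: 0 positive -> not definite
Clause 2: 0 positive -> not definite
Clause 3: 2 positive -> not definite
Clause 4: 1 positive -> definite
Clause 5: 0 positive -> not definite
Definite clause count = 1.

1


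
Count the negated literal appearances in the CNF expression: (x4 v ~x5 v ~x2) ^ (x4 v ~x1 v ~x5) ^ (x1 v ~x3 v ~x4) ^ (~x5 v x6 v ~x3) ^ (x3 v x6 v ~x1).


Scan each clause for negated literals.
Clause 1: 2 negative; Clause 2: 2 negative; Clause 3: 2 negative; Clause 4: 2 negative; Clause 5: 1 negative.
Total negative literal occurrences = 9.

9


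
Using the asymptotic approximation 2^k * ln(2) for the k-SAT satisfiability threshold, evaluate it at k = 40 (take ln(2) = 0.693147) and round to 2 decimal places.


Using the asymptotic formula: threshold ~ 2^k * ln(2).
2^40 = 1099511627776.
1099511627776 * 0.693147 = 762123186258.05.

762123186258.05


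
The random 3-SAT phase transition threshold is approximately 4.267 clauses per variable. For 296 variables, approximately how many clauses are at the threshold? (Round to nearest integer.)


The 3-SAT phase transition occurs at approximately 4.267 clauses per variable.
m = 4.267 * 296 = 1263.032.
Rounded to nearest integer: 1263.

1263


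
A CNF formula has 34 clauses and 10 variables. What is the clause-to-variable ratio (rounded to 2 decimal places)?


Clause-to-variable ratio = clauses / variables.
34 / 10 = 3.4.

3.4


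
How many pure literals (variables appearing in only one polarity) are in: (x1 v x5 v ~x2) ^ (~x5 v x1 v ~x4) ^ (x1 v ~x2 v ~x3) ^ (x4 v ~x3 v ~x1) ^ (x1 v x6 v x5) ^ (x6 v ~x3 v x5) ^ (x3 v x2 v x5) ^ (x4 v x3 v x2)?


A pure literal appears in only one polarity across all clauses.
Pure literals: x6 (positive only).
Count = 1.

1


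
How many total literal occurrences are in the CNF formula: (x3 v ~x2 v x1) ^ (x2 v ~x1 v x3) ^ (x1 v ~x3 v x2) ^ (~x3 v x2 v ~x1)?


Clause lengths: 3, 3, 3, 3.
Sum = 3 + 3 + 3 + 3 = 12.

12


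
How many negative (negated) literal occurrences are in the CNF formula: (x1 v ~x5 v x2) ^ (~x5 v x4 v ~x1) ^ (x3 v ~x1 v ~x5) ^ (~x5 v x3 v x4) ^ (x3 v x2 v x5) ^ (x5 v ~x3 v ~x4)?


Scan each clause for negated literals.
Clause 1: 1 negative; Clause 2: 2 negative; Clause 3: 2 negative; Clause 4: 1 negative; Clause 5: 0 negative; Clause 6: 2 negative.
Total negative literal occurrences = 8.

8


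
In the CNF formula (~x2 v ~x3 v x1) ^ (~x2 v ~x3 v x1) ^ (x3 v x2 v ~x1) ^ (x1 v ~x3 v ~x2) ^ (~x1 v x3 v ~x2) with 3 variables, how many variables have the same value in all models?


Find all satisfying assignments: 5 model(s).
Check which variables have the same value in every model.
No variable is fixed across all models.
Backbone size = 0.

0


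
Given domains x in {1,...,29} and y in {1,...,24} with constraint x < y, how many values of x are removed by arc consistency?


For the constraint x < y, x needs a supporting value in y's domain.
x can be at most 23 (one less than y's maximum).
Valid x values from domain: 23 out of 29.
Pruned = 29 - 23 = 6.

6


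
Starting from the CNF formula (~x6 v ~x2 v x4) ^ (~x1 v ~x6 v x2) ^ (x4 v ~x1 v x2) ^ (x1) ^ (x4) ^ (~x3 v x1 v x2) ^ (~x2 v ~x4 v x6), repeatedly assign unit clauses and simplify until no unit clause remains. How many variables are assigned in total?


Unit propagation repeatedly assigns the literal in any unit clause, then simplifies.
Assignments in order: x1 = T, x4 = T.
No further unit clauses remain.
Total variables assigned = 2.

2


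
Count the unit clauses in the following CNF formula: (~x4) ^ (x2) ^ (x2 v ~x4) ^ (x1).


A unit clause contains exactly one literal.
Unit clauses found: (~x4), (x2), (x1).
Count = 3.

3


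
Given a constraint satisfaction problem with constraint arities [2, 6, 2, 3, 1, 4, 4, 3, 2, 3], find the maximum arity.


The arities are: 2, 6, 2, 3, 1, 4, 4, 3, 2, 3.
Scan for the maximum value.
Maximum arity = 6.

6


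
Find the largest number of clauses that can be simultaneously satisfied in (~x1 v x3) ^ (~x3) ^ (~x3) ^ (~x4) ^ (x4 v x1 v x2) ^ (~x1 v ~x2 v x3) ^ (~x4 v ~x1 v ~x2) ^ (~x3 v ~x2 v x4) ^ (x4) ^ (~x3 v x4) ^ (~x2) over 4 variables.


Enumerate all 16 truth assignments.
For each, count how many of the 11 clauses are satisfied.
The formula is not fully satisfiable, so the maximum is below 11.
Maximum simultaneously satisfiable clauses = 10.

10


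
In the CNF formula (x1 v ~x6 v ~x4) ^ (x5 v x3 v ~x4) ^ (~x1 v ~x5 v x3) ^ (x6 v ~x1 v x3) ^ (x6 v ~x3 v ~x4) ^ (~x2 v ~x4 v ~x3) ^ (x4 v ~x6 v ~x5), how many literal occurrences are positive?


Scan each clause for unnegated literals.
Clause 1: 1 positive; Clause 2: 2 positive; Clause 3: 1 positive; Clause 4: 2 positive; Clause 5: 1 positive; Clause 6: 0 positive; Clause 7: 1 positive.
Total positive literal occurrences = 8.

8


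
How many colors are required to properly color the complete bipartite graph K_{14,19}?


K_{14,19} is bipartite by definition: the two parts are independent sets, with every edge crossing between them.
Color all vertices in one part with color 1 and all vertices in the other part with color 2.
Since the graph has at least one edge, one color does not suffice.
Chromatic number = 2.

2


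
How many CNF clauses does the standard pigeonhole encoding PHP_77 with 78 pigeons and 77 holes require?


The PHP encoding has two parts:
1) At-least-one-hole clauses: 78 (one per pigeon, each with 77 literals).
2) At-most-one-pigeon-per-hole clauses: 77 holes * C(78,2) = 77 * 3003 = 231231.
Total clauses = 78 + 231231 = 231309.

231309
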